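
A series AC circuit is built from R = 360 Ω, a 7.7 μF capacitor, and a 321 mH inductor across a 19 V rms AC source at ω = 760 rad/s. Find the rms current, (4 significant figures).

X_L = ωL = 244.0 Ω
X_C = 1/(ωC) = 170.9 Ω
Net reactance X = X_L − X_C = 73.08 Ω
Z = 360.0 + j73.08 Ω
|Z| = √(360.0² + 73.08²) = 367.3 Ω
I = V/|Z| = 19/367.3 = 51.72 mA

51.72 mA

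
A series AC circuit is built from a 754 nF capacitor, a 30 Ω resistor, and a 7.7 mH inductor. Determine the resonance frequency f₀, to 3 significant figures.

ω₀ = 1/√(LC) = 1/√(0.0077 × 7.54e-07) = 13120 rad/s
f₀ = ω₀/(2π) = 2.09 kHz

2.09 kHz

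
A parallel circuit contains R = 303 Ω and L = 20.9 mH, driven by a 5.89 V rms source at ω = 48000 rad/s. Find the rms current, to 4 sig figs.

20.31 mA

X_L = ωL = 1003 Ω
Parallel: admittances add. Y = 1/R + 1/(jωL)
Y = (0.003300 − j0.0009968) S
|Y| = 0.003448 S → |Z| = 1/|Y| = 290.1 Ω, ∠Z = −∠Y = 16.81°
I = V/|Z| = 5.89/290.1 = 20.31 mA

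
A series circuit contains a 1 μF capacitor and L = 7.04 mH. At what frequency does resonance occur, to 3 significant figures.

1.90 kHz

ω₀ = 1/√(LC) = 1/√(0.00704 × 1e-06) = 11920 rad/s
f₀ = ω₀/(2π) = 1.90 kHz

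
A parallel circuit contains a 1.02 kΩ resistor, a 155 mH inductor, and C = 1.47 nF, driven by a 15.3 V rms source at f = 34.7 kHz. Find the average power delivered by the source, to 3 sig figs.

230 mW

ω = 2πf = 218000 rad/s
X_L = ωL = 33800 Ω
X_C = 1/(ωC) = 3120 Ω
Parallel: admittances add. Y = 1/R + 1/(jωL) + jωC
Y = (0.000980 + j0.000291) S
|Y| = 0.00102 S → |Z| = 1/|Y| = 978 Ω, ∠Z = −∠Y = -16.5°
I = V/|Z| = 15.6 mA
P = VI cos φ = 15.3 × 0.0156 × cos(-16.5°) = 230 mW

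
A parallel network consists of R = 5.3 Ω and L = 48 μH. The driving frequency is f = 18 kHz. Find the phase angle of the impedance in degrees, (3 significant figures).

ω = 2πf = 113100 rad/s
X_L = ωL = 5.43 Ω
Parallel: admittances add. Y = 1/R + 1/(jωL)
Y = (0.189 − j0.184) S
|Y| = 0.264 S → |Z| = 1/|Y| = 3.79 Ω, ∠Z = −∠Y = 44.3°

44.3°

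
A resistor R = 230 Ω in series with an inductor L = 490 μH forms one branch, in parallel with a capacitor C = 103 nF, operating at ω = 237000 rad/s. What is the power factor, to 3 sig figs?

X_L = ωL = 116 Ω
X_C = 1/(ωC) = 41.0 Ω
Branch 1 (R+jX_L): Z₁ = 230 + j116 Ω, |Z₁| = 258 Ω
Branch 2 (−jX_C): Z₂ = −j41.0 Ω
Parallel: Z = Z₁Z₂/(Z₁+Z₂), |Z| = 43.6 Ω, ∠Z = -81.3°
cos φ = cos(-81.3°) = 0.151

0.151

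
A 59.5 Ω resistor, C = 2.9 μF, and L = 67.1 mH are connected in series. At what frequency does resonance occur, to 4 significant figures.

ω₀ = 1/√(LC) = 1/√(0.0671 × 2.9e-06) = 2267 rad/s
f₀ = ω₀/(2π) = 360.8 Hz

360.8 Hz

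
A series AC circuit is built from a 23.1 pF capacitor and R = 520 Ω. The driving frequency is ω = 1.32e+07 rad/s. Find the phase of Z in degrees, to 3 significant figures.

-81.0°

X_C = 1/(ωC) = 3280 Ω
Z = 520 − j3280 Ω
|Z| = √(520² + 3280²) = 3320 Ω
∠Z = arctan(-3280/520) = -81.0°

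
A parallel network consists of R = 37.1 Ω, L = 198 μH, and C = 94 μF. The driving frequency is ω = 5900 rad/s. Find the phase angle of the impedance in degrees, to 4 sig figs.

84.89°

X_L = ωL = 1.168 Ω
X_C = 1/(ωC) = 1.803 Ω
Parallel: admittances add. Y = 1/R + 1/(jωL) + jωC
Y = (0.02695 − j0.3014) S
|Y| = 0.3026 S → |Z| = 1/|Y| = 3.304 Ω, ∠Z = −∠Y = 84.89°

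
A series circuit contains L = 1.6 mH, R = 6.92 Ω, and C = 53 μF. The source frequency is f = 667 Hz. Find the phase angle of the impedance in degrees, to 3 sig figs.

17.7°

ω = 2πf = 4191 rad/s
X_L = ωL = 6.71 Ω
X_C = 1/(ωC) = 4.50 Ω
Net reactance X = X_L − X_C = 2.20 Ω
Z = 6.92 + j2.20 Ω
|Z| = √(6.92² + 2.20²) = 7.26 Ω
∠Z = arctan(2.20/6.92) = 17.7°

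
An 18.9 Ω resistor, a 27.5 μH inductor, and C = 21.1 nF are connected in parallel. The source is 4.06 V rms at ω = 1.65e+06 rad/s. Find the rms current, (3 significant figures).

X_L = ωL = 45.4 Ω
X_C = 1/(ωC) = 28.7 Ω
Parallel: admittances add. Y = 1/R + 1/(jωL) + jωC
Y = (0.0529 + j0.0128) S
|Y| = 0.0544 S → |Z| = 1/|Y| = 18.4 Ω, ∠Z = −∠Y = -13.6°
I = V/|Z| = 4.06/18.4 = 221 mA

221 mA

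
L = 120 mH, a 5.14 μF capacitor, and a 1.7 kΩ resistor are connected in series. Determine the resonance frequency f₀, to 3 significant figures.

ω₀ = 1/√(LC) = 1/√(0.12 × 5.14e-06) = 1273 rad/s
f₀ = ω₀/(2π) = 203 Hz

203 Hz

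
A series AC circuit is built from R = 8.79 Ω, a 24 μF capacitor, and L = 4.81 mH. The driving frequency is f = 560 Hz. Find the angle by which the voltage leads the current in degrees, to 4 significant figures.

30.04°

ω = 2πf = 3519 rad/s
X_L = ωL = 16.92 Ω
X_C = 1/(ωC) = 11.84 Ω
Net reactance X = X_L − X_C = 5.083 Ω
Z = 8.790 + j5.083 Ω
|Z| = √(8.790² + 5.083²) = 10.15 Ω
∠Z = arctan(5.083/8.790) = 30.04°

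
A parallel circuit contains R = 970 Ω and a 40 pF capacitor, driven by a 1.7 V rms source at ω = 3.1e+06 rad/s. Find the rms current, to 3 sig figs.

1.77 mA

X_C = 1/(ωC) = 8060 Ω
Parallel: admittances add. Y = 1/R + jωC
Y = (0.00103 + j0.000124) S
|Y| = 0.00104 S → |Z| = 1/|Y| = 963 Ω, ∠Z = −∠Y = -6.86°
I = V/|Z| = 1.7/963 = 1.77 mA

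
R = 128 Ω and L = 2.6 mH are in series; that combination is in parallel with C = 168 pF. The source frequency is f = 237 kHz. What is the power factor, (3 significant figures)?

ω = 2πf = 1.489e+06 rad/s
X_L = ωL = 3870 Ω
X_C = 1/(ωC) = 4000 Ω
Branch 1 (R+jX_L): Z₁ = 128 + j3870 Ω, |Z₁| = 3870 Ω
Branch 2 (−jX_C): Z₂ = −j4000 Ω
Parallel: Z = Z₁Z₂/(Z₁+Z₂), |Z| = 86400 Ω, ∠Z = 42.6°
cos φ = cos(42.6°) = 0.737

0.737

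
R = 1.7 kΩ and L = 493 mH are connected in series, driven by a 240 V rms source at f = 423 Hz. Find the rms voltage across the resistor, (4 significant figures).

190.1 V

ω = 2πf = 2658 rad/s
X_L = ωL = 1310 Ω
Z = 1700 + j1310 Ω
|Z| = √(1700² + 1310²) = 2146 Ω
I = V/|Z| = 111.8 mA
V_R = I·|Z_R| = 0.1118 × 1700 = 190.1 V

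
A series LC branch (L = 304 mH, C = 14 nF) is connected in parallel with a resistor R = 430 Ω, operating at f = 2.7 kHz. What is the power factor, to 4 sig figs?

0.9105

ω = 2πf = 16960 rad/s
X_L = ωL = 5157 Ω
X_C = 1/(ωC) = 4210 Ω
Branch 1: Z₁ = R = 430.0 Ω
Branch 2 (series LC): Z₂ = j(X_L − X_C) = j946.8 Ω
Parallel: Z = Z₁Z₂/(Z₁+Z₂), |Z| = 391.5 Ω, ∠Z = 24.43°
cos φ = cos(24.43°) = 0.9105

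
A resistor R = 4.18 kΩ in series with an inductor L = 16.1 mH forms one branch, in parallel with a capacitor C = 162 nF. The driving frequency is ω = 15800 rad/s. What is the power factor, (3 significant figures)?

0.0932

X_L = ωL = 254 Ω
X_C = 1/(ωC) = 391 Ω
Branch 1 (R+jX_L): Z₁ = 4180 + j254 Ω, |Z₁| = 4190 Ω
Branch 2 (−jX_C): Z₂ = −j391 Ω
Parallel: Z = Z₁Z₂/(Z₁+Z₂), |Z| = 391 Ω, ∠Z = -84.6°
cos φ = cos(-84.6°) = 0.0932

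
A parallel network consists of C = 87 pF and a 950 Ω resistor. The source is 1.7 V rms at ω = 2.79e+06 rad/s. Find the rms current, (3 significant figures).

X_C = 1/(ωC) = 4120 Ω
Parallel: admittances add. Y = 1/R + jωC
Y = (0.00105 + j0.000243) S
|Y| = 0.00108 S → |Z| = 1/|Y| = 926 Ω, ∠Z = −∠Y = -13.0°
I = V/|Z| = 1.7/926 = 1.84 mA

1.84 mA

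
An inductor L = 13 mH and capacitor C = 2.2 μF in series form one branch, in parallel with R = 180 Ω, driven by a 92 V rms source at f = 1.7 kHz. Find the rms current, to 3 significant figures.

1.08 A

ω = 2πf = 10680 rad/s
X_L = ωL = 139 Ω
X_C = 1/(ωC) = 42.6 Ω
Branch 1: Z₁ = R = 180 Ω
Branch 2 (series LC): Z₂ = j(X_L − X_C) = j96.3 Ω
Parallel: Z = Z₁Z₂/(Z₁+Z₂), |Z| = 84.9 Ω, ∠Z = 61.9°
I = V/|Z| = 92/84.9 = 1.08 A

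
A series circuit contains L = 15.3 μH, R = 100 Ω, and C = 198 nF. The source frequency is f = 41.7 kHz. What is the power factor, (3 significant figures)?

ω = 2πf = 262000 rad/s
X_L = ωL = 4.01 Ω
X_C = 1/(ωC) = 19.3 Ω
Net reactance X = X_L − X_C = -15.3 Ω
Z = 100 − j15.3 Ω
|Z| = √(100² + 15.3²) = 101 Ω
∠Z = arctan(-15.3/100) = -8.68°
cos φ = cos(-8.68°) = 0.989

0.989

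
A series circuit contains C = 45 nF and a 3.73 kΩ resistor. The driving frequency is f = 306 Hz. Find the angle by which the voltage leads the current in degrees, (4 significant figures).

-72.11°

ω = 2πf = 1923 rad/s
X_C = 1/(ωC) = 11560 Ω
Z = 3730 − j11560 Ω
|Z| = √(3730² + 11560²) = 12150 Ω
∠Z = arctan(-11560/3730) = -72.11°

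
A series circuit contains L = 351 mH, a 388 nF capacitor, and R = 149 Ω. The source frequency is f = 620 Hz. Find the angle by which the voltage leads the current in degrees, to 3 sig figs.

78.1°

ω = 2πf = 3896 rad/s
X_L = ωL = 1370 Ω
X_C = 1/(ωC) = 662 Ω
Net reactance X = X_L − X_C = 706 Ω
Z = 149 + j706 Ω
|Z| = √(149² + 706²) = 721 Ω
∠Z = arctan(706/149) = 78.1°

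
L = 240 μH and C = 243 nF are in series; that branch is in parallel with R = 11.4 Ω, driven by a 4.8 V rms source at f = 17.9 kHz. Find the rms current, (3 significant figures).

654 mA

ω = 2πf = 112500 rad/s
X_L = ωL = 27.0 Ω
X_C = 1/(ωC) = 36.6 Ω
Branch 1: Z₁ = R = 11.4 Ω
Branch 2 (series LC): Z₂ = j(X_L − X_C) = −j9.60 Ω
Parallel: Z = Z₁Z₂/(Z₁+Z₂), |Z| = 7.34 Ω, ∠Z = -49.9°
I = V/|Z| = 4.8/7.34 = 654 mA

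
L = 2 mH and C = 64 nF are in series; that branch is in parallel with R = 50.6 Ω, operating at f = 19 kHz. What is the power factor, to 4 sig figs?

0.9054

ω = 2πf = 119400 rad/s
X_L = ωL = 238.8 Ω
X_C = 1/(ωC) = 130.9 Ω
Branch 1: Z₁ = R = 50.60 Ω
Branch 2 (series LC): Z₂ = j(X_L − X_C) = j107.9 Ω
Parallel: Z = Z₁Z₂/(Z₁+Z₂), |Z| = 45.81 Ω, ∠Z = 25.13°
cos φ = cos(25.13°) = 0.9054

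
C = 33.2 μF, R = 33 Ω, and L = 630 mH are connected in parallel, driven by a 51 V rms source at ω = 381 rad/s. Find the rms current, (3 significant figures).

X_L = ωL = 240 Ω
X_C = 1/(ωC) = 79.1 Ω
Parallel: admittances add. Y = 1/R + 1/(jωL) + jωC
Y = (0.0303 + j0.00848) S
|Y| = 0.0315 S → |Z| = 1/|Y| = 31.8 Ω, ∠Z = −∠Y = -15.6°
I = V/|Z| = 51/31.8 = 1.60 A

1.60 A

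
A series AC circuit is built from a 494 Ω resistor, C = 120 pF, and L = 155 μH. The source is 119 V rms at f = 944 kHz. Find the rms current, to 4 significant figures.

171.8 mA

ω = 2πf = 5.931e+06 rad/s
X_L = ωL = 919.4 Ω
X_C = 1/(ωC) = 1405 Ω
Net reactance X = X_L − X_C = -485.6 Ω
Z = 494.0 − j485.6 Ω
|Z| = √(494.0² + 485.6²) = 692.7 Ω
I = V/|Z| = 119/692.7 = 171.8 mA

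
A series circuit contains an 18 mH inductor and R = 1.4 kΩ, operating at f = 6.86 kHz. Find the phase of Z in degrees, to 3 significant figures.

29.0°

ω = 2πf = 43100 rad/s
X_L = ωL = 776 Ω
Z = 1400 + j776 Ω
|Z| = √(1400² + 776²) = 1600 Ω
∠Z = arctan(776/1400) = 29.0°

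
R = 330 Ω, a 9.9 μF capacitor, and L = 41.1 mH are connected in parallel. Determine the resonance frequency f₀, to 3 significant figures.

ω₀ = 1/√(LC) = 1/√(0.0411 × 9.9e-06) = 1568 rad/s
f₀ = ω₀/(2π) = 250 Hz

250 Hz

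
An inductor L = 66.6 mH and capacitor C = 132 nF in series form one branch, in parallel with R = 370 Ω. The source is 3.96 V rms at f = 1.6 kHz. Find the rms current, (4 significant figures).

48.32 mA

ω = 2πf = 10050 rad/s
X_L = ωL = 669.5 Ω
X_C = 1/(ωC) = 753.6 Ω
Branch 1: Z₁ = R = 370.0 Ω
Branch 2 (series LC): Z₂ = j(X_L − X_C) = −j84.04 Ω
Parallel: Z = Z₁Z₂/(Z₁+Z₂), |Z| = 81.95 Ω, ∠Z = -77.20°
I = V/|Z| = 3.96/81.95 = 48.32 mA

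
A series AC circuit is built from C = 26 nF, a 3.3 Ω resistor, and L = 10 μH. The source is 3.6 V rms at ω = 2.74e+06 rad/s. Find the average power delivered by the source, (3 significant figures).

226 mW

X_L = ωL = 27.4 Ω
X_C = 1/(ωC) = 14.0 Ω
Net reactance X = X_L − X_C = 13.4 Ω
Z = 3.30 + j13.4 Ω
|Z| = √(3.30² + 13.4²) = 13.8 Ω
∠Z = arctan(13.4/3.30) = 76.1°
I = V/|Z| = 262 mA
P = VI cos φ = 3.6 × 0.262 × cos(76.1°) = 226 mW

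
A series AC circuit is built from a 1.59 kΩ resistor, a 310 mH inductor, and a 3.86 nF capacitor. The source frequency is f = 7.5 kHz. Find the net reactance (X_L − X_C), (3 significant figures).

ω = 2πf = 47120 rad/s
X_L = ωL = 14600 Ω
X_C = 1/(ωC) = 5500 Ω
X = 14600 − 5500 = 9110 Ω

9110 Ω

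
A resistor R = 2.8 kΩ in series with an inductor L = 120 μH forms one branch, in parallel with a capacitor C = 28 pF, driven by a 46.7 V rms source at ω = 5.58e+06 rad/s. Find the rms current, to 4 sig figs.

16.17 mA

X_L = ωL = 669.6 Ω
X_C = 1/(ωC) = 6400 Ω
Branch 1 (R+jX_L): Z₁ = 2800 + j669.6 Ω, |Z₁| = 2879 Ω
Branch 2 (−jX_C): Z₂ = −j6400 Ω
Parallel: Z = Z₁Z₂/(Z₁+Z₂), |Z| = 2889 Ω, ∠Z = -12.59°
I = V/|Z| = 46.7/2889 = 16.17 mA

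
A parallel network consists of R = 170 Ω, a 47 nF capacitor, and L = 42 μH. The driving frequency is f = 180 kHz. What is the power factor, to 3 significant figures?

0.180

ω = 2πf = 1.131e+06 rad/s
X_L = ωL = 47.5 Ω
X_C = 1/(ωC) = 18.8 Ω
Parallel: admittances add. Y = 1/R + 1/(jωL) + jωC
Y = (0.00588 + j0.0321) S
|Y| = 0.0326 S → |Z| = 1/|Y| = 30.6 Ω, ∠Z = −∠Y = -79.6°
cos φ = cos(-79.6°) = 0.180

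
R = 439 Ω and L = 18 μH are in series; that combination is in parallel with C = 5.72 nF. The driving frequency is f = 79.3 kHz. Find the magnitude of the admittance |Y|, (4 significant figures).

3.612 mS

ω = 2πf = 498300 rad/s
X_L = ωL = 8.969 Ω
X_C = 1/(ωC) = 350.9 Ω
Branch 1 (R+jX_L): Z₁ = 439.0 + j8.969 Ω, |Z₁| = 439.1 Ω
Branch 2 (−jX_C): Z₂ = −j350.9 Ω
Parallel: Z = Z₁Z₂/(Z₁+Z₂), |Z| = 276.9 Ω, ∠Z = -50.92°
|Y| = 1/|Z| = 3.612 mS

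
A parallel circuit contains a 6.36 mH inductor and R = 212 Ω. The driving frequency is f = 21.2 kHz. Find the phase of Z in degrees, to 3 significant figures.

14.0°

ω = 2πf = 133200 rad/s
X_L = ωL = 847 Ω
Parallel: admittances add. Y = 1/R + 1/(jωL)
Y = (0.00472 − j0.00118) S
|Y| = 0.00486 S → |Z| = 1/|Y| = 206 Ω, ∠Z = −∠Y = 14.0°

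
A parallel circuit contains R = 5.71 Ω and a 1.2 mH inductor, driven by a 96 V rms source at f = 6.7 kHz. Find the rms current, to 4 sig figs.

16.92 A

ω = 2πf = 42100 rad/s
X_L = ωL = 50.52 Ω
Parallel: admittances add. Y = 1/R + 1/(jωL)
Y = (0.1751 − j0.01980) S
|Y| = 0.1762 S → |Z| = 1/|Y| = 5.674 Ω, ∠Z = −∠Y = 6.449°
I = V/|Z| = 96/5.674 = 16.92 A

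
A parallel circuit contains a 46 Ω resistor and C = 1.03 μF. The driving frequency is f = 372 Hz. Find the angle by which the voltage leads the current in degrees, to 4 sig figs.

-6.319°

ω = 2πf = 2337 rad/s
X_C = 1/(ωC) = 415.4 Ω
Parallel: admittances add. Y = 1/R + jωC
Y = (0.02174 + j0.002407) S
|Y| = 0.02187 S → |Z| = 1/|Y| = 45.72 Ω, ∠Z = −∠Y = -6.319°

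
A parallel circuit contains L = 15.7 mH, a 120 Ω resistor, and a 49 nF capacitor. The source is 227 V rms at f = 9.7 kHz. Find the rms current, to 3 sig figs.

1.94 A

ω = 2πf = 60950 rad/s
X_L = ωL = 957 Ω
X_C = 1/(ωC) = 335 Ω
Parallel: admittances add. Y = 1/R + 1/(jωL) + jωC
Y = (0.00833 + j0.00194) S
|Y| = 0.00856 S → |Z| = 1/|Y| = 117 Ω, ∠Z = −∠Y = -13.1°
I = V/|Z| = 227/117 = 1.94 A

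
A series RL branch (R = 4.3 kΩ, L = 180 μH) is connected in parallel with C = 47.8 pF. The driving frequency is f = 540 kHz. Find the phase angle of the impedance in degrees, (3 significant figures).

ω = 2πf = 3.393e+06 rad/s
X_L = ωL = 611 Ω
X_C = 1/(ωC) = 6170 Ω
Branch 1 (R+jX_L): Z₁ = 4300 + j611 Ω, |Z₁| = 4340 Ω
Branch 2 (−jX_C): Z₂ = −j6170 Ω
Parallel: Z = Z₁Z₂/(Z₁+Z₂), |Z| = 3810 Ω, ∠Z = -29.7°

-29.7°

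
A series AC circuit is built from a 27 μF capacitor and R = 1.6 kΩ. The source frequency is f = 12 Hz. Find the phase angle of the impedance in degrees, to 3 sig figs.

-17.1°

ω = 2πf = 75.40 rad/s
X_C = 1/(ωC) = 491 Ω
Z = 1600 − j491 Ω
|Z| = √(1600² + 491²) = 1670 Ω
∠Z = arctan(-491/1600) = -17.1°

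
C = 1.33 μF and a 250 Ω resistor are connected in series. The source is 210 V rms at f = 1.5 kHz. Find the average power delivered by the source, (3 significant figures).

ω = 2πf = 9425 rad/s
X_C = 1/(ωC) = 79.8 Ω
Z = 250 − j79.8 Ω
|Z| = √(250² + 79.8²) = 262 Ω
∠Z = arctan(-79.8/250) = -17.7°
I = V/|Z| = 800 mA
P = VI cos φ = 210 × 0.800 × cos(-17.7°) = 160 W

160 W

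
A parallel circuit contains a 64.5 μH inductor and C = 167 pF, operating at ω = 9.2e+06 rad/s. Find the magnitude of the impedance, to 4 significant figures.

X_L = ωL = 593.4 Ω
X_C = 1/(ωC) = 650.9 Ω
Parallel: admittances add. Y = 1/(jωL) + jωC
Y = (0 − j0.0001488) S
|Y| = 0.0001488 S → |Z| = 1/|Y| = 6720 Ω, ∠Z = −∠Y = 90.00°

6720 Ω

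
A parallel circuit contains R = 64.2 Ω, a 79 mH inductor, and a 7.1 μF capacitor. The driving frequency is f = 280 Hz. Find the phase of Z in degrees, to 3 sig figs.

-18.8°

ω = 2πf = 1759 rad/s
X_L = ωL = 139 Ω
X_C = 1/(ωC) = 80.1 Ω
Parallel: admittances add. Y = 1/R + 1/(jωL) + jωC
Y = (0.0156 + j0.00530) S
|Y| = 0.0165 S → |Z| = 1/|Y| = 60.8 Ω, ∠Z = −∠Y = -18.8°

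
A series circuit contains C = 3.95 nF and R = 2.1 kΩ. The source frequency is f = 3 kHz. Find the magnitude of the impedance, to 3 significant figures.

ω = 2πf = 18850 rad/s
X_C = 1/(ωC) = 13400 Ω
Z = 2100 − j13400 Ω
|Z| = √(2100² + 13400²) = 13600 Ω

13600 Ω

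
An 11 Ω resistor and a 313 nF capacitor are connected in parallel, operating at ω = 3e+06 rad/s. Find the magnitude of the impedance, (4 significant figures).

1.060 Ω

X_C = 1/(ωC) = 1.065 Ω
Parallel: admittances add. Y = 1/R + jωC
Y = (0.09091 + j0.9390) S
|Y| = 0.9434 S → |Z| = 1/|Y| = 1.060 Ω, ∠Z = −∠Y = -84.47°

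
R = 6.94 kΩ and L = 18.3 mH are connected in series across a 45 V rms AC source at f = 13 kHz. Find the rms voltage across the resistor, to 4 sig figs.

ω = 2πf = 81680 rad/s
X_L = ωL = 1495 Ω
Z = 6940 + j1495 Ω
|Z| = √(6940² + 1495²) = 7099 Ω
I = V/|Z| = 6.339 mA
V_R = I·|Z_R| = 0.006339 × 6940 = 43.99 V

43.99 V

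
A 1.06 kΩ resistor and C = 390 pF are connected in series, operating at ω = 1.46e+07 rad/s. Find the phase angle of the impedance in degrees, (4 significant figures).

X_C = 1/(ωC) = 175.6 Ω
Z = 1060 − j175.6 Ω
|Z| = √(1060² + 175.6²) = 1074 Ω
∠Z = arctan(-175.6/1060) = -9.407°

-9.407°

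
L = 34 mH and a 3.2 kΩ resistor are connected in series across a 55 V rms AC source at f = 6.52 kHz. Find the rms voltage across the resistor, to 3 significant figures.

50.4 V

ω = 2πf = 40970 rad/s
X_L = ωL = 1390 Ω
Z = 3200 + j1390 Ω
|Z| = √(3200² + 1390²) = 3490 Ω
I = V/|Z| = 15.8 mA
V_R = I·|Z_R| = 0.0158 × 3200 = 50.4 V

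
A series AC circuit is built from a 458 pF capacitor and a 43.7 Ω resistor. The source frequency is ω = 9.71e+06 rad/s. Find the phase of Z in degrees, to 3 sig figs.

-79.0°

X_C = 1/(ωC) = 225 Ω
Z = 43.7 − j225 Ω
|Z| = √(43.7² + 225²) = 229 Ω
∠Z = arctan(-225/43.7) = -79.0°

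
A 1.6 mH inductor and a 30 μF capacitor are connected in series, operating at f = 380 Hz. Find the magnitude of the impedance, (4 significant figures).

10.14 Ω

ω = 2πf = 2388 rad/s
X_L = ωL = 3.820 Ω
X_C = 1/(ωC) = 13.96 Ω
Net reactance X = X_L − X_C = -10.14 Ω
Z = − j10.14 Ω
|Z| = √(0² + 10.14²) = 10.14 Ω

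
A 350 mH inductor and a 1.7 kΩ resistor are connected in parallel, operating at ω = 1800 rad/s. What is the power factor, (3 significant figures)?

0.347

X_L = ωL = 630 Ω
Parallel: admittances add. Y = 1/R + 1/(jωL)
Y = (0.000588 − j0.00159) S
|Y| = 0.00169 S → |Z| = 1/|Y| = 591 Ω, ∠Z = −∠Y = 69.7°
cos φ = cos(69.7°) = 0.347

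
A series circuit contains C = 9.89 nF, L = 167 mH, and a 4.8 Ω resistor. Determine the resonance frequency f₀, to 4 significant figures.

3.916 kHz

ω₀ = 1/√(LC) = 1/√(0.167 × 9.89e-09) = 24610 rad/s
f₀ = ω₀/(2π) = 3.916 kHz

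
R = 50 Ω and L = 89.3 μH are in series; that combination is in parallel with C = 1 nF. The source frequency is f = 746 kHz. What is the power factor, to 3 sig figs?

ω = 2πf = 4.687e+06 rad/s
X_L = ωL = 419 Ω
X_C = 1/(ωC) = 213 Ω
Branch 1 (R+jX_L): Z₁ = 50.0 + j419 Ω, |Z₁| = 422 Ω
Branch 2 (−jX_C): Z₂ = −j213 Ω
Parallel: Z = Z₁Z₂/(Z₁+Z₂), |Z| = 426 Ω, ∠Z = -83.1°
cos φ = cos(-83.1°) = 0.120

0.120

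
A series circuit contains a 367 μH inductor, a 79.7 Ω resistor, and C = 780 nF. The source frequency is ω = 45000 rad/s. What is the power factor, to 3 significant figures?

0.989

X_L = ωL = 16.5 Ω
X_C = 1/(ωC) = 28.5 Ω
Net reactance X = X_L − X_C = -12.0 Ω
Z = 79.7 − j12.0 Ω
|Z| = √(79.7² + 12.0²) = 80.6 Ω
∠Z = arctan(-12.0/79.7) = -8.54°
cos φ = cos(-8.54°) = 0.989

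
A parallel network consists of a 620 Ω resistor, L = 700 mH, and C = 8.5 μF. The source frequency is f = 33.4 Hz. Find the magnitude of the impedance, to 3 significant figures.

ω = 2πf = 209.9 rad/s
X_L = ωL = 147 Ω
X_C = 1/(ωC) = 561 Ω
Parallel: admittances add. Y = 1/R + 1/(jωL) + jωC
Y = (0.00161 − j0.00502) S
|Y| = 0.00528 S → |Z| = 1/|Y| = 190 Ω, ∠Z = −∠Y = 72.2°

190 Ω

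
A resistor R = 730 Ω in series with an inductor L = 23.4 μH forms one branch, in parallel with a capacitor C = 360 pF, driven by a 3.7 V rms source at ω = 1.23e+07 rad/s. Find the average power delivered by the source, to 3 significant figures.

16.2 mW

X_L = ωL = 288 Ω
X_C = 1/(ωC) = 226 Ω
Branch 1 (R+jX_L): Z₁ = 730 + j288 Ω, |Z₁| = 785 Ω
Branch 2 (−jX_C): Z₂ = −j226 Ω
Parallel: Z = Z₁Z₂/(Z₁+Z₂), |Z| = 242 Ω, ∠Z = -73.3°
I = V/|Z| = 15.3 mA
P = VI cos φ = 3.7 × 0.0153 × cos(-73.3°) = 16.2 mW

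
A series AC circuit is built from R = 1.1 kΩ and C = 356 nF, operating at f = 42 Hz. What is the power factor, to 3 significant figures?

0.103

ω = 2πf = 263.9 rad/s
X_C = 1/(ωC) = 10600 Ω
Z = 1100 − j10600 Ω
|Z| = √(1100² + 10600²) = 10700 Ω
∠Z = arctan(-10600/1100) = -84.1°
cos φ = cos(-84.1°) = 0.103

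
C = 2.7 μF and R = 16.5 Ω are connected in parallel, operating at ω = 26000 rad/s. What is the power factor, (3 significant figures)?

0.653

X_C = 1/(ωC) = 14.2 Ω
Parallel: admittances add. Y = 1/R + jωC
Y = (0.0606 + j0.0702) S
|Y| = 0.0927 S → |Z| = 1/|Y| = 10.8 Ω, ∠Z = −∠Y = -49.2°
cos φ = cos(-49.2°) = 0.653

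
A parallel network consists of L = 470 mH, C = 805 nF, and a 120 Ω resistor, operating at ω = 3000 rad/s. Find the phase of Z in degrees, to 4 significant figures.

-11.57°

X_L = ωL = 1410 Ω
X_C = 1/(ωC) = 414.1 Ω
Parallel: admittances add. Y = 1/R + 1/(jωL) + jωC
Y = (0.008333 + j0.001706) S
|Y| = 0.008506 S → |Z| = 1/|Y| = 117.6 Ω, ∠Z = −∠Y = -11.57°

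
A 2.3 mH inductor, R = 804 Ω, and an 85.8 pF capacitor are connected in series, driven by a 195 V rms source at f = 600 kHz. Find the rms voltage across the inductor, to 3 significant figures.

300 V

ω = 2πf = 3.77e+06 rad/s
X_L = ωL = 8670 Ω
X_C = 1/(ωC) = 3090 Ω
Net reactance X = X_L − X_C = 5580 Ω
Z = 804 + j5580 Ω
|Z| = √(804² + 5580²) = 5640 Ω
I = V/|Z| = 34.6 mA
V_L = I·|Z_L| = 0.0346 × 8670 = 300 V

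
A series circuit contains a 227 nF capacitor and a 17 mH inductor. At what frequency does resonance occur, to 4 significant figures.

ω₀ = 1/√(LC) = 1/√(0.017 × 2.27e-07) = 16100 rad/s
f₀ = ω₀/(2π) = 2.562 kHz

2.562 kHz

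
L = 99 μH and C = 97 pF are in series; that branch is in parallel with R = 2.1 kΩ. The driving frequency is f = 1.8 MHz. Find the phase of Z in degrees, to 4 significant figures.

ω = 2πf = 1.131e+07 rad/s
X_L = ωL = 1120 Ω
X_C = 1/(ωC) = 911.5 Ω
Branch 1: Z₁ = R = 2100 Ω
Branch 2 (series LC): Z₂ = j(X_L − X_C) = j208.1 Ω
Parallel: Z = Z₁Z₂/(Z₁+Z₂), |Z| = 207.1 Ω, ∠Z = 84.34°

84.34°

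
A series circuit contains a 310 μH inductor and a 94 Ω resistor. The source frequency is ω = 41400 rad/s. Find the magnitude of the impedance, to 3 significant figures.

94.9 Ω

X_L = ωL = 12.8 Ω
Z = 94.0 + j12.8 Ω
|Z| = √(94.0² + 12.8²) = 94.9 Ω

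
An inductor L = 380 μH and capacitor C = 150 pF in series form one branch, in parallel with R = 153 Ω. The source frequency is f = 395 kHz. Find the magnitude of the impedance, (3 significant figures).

152 Ω

ω = 2πf = 2.482e+06 rad/s
X_L = ωL = 943 Ω
X_C = 1/(ωC) = 2690 Ω
Branch 1: Z₁ = R = 153 Ω
Branch 2 (series LC): Z₂ = j(X_L − X_C) = −j1740 Ω
Parallel: Z = Z₁Z₂/(Z₁+Z₂), |Z| = 152 Ω, ∠Z = -5.02°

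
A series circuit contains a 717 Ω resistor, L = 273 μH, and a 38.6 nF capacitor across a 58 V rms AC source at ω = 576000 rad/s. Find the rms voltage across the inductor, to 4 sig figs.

X_L = ωL = 157.2 Ω
X_C = 1/(ωC) = 44.98 Ω
Net reactance X = X_L − X_C = 112.3 Ω
Z = 717.0 + j112.3 Ω
|Z| = √(717.0² + 112.3²) = 725.7 Ω
I = V/|Z| = 79.92 mA
V_L = I·|Z_L| = 0.07992 × 157.2 = 12.57 V

12.57 V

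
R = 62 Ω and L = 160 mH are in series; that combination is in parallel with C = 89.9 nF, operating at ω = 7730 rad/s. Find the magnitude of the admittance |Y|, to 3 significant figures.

119 μS

X_L = ωL = 1240 Ω
X_C = 1/(ωC) = 1440 Ω
Branch 1 (R+jX_L): Z₁ = 62.0 + j1240 Ω, |Z₁| = 1240 Ω
Branch 2 (−jX_C): Z₂ = −j1440 Ω
Parallel: Z = Z₁Z₂/(Z₁+Z₂), |Z| = 8430 Ω, ∠Z = 70.1°
|Y| = 1/|Z| = 119 μS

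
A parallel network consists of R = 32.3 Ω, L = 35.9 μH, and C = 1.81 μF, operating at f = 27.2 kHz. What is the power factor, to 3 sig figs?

0.207

ω = 2πf = 170900 rad/s
X_L = ωL = 6.14 Ω
X_C = 1/(ωC) = 3.23 Ω
Parallel: admittances add. Y = 1/R + 1/(jωL) + jωC
Y = (0.0310 + j0.146) S
|Y| = 0.150 S → |Z| = 1/|Y| = 6.69 Ω, ∠Z = −∠Y = -78.1°
cos φ = cos(-78.1°) = 0.207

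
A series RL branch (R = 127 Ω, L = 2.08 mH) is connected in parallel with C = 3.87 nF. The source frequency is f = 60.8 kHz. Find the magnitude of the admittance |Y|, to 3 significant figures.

319 μS

ω = 2πf = 382000 rad/s
X_L = ωL = 795 Ω
X_C = 1/(ωC) = 676 Ω
Branch 1 (R+jX_L): Z₁ = 127 + j795 Ω, |Z₁| = 805 Ω
Branch 2 (−jX_C): Z₂ = −j676 Ω
Parallel: Z = Z₁Z₂/(Z₁+Z₂), |Z| = 3140 Ω, ∠Z = -52.0°
|Y| = 1/|Z| = 319 μS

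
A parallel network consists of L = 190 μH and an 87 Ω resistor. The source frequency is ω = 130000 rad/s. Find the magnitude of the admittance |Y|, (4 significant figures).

42.09 mS

X_L = ωL = 24.70 Ω
Parallel: admittances add. Y = 1/R + 1/(jωL)
Y = (0.01149 − j0.04049) S
|Y| = 0.04209 S → |Z| = 1/|Y| = 23.76 Ω, ∠Z = −∠Y = 74.15°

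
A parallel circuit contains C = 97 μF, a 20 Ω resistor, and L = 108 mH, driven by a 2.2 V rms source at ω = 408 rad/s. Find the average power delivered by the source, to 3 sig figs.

X_L = ωL = 44.1 Ω
X_C = 1/(ωC) = 25.3 Ω
Parallel: admittances add. Y = 1/R + 1/(jωL) + jωC
Y = (0.0500 + j0.0169) S
|Y| = 0.0528 S → |Z| = 1/|Y| = 18.9 Ω, ∠Z = −∠Y = -18.7°
I = V/|Z| = 116 mA
P = VI cos φ = 2.2 × 0.116 × cos(-18.7°) = 242 mW

242 mW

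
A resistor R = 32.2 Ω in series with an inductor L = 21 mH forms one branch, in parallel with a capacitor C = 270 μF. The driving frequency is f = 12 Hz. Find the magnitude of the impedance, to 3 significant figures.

ω = 2πf = 75.40 rad/s
X_L = ωL = 1.58 Ω
X_C = 1/(ωC) = 49.1 Ω
Branch 1 (R+jX_L): Z₁ = 32.2 + j1.58 Ω, |Z₁| = 32.2 Ω
Branch 2 (−jX_C): Z₂ = −j49.1 Ω
Parallel: Z = Z₁Z₂/(Z₁+Z₂), |Z| = 27.6 Ω, ∠Z = -31.3°

27.6 Ω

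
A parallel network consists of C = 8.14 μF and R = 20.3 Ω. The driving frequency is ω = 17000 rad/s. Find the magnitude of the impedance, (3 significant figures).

6.81 Ω

X_C = 1/(ωC) = 7.23 Ω
Parallel: admittances add. Y = 1/R + jωC
Y = (0.0493 + j0.138) S
|Y| = 0.147 S → |Z| = 1/|Y| = 6.81 Ω, ∠Z = −∠Y = -70.4°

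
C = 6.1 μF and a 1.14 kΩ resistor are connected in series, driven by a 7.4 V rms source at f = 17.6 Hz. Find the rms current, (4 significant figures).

ω = 2πf = 110.6 rad/s
X_C = 1/(ωC) = 1482 Ω
Z = 1140 − j1482 Ω
|Z| = √(1140² + 1482²) = 1870 Ω
I = V/|Z| = 7.4/1870 = 3.957 mA

3.957 mA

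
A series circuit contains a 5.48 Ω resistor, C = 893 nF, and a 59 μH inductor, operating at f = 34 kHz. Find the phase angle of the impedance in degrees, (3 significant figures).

ω = 2πf = 213600 rad/s
X_L = ωL = 12.6 Ω
X_C = 1/(ωC) = 5.24 Ω
Net reactance X = X_L − X_C = 7.36 Ω
Z = 5.48 + j7.36 Ω
|Z| = √(5.48² + 7.36²) = 9.18 Ω
∠Z = arctan(7.36/5.48) = 53.3°

53.3°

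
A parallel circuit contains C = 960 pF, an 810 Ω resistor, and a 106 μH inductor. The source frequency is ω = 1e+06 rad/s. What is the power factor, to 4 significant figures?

X_L = ωL = 106.0 Ω
X_C = 1/(ωC) = 1042 Ω
Parallel: admittances add. Y = 1/R + 1/(jωL) + jωC
Y = (0.001235 − j0.008474) S
|Y| = 0.008563 S → |Z| = 1/|Y| = 116.8 Ω, ∠Z = −∠Y = 81.71°
cos φ = cos(81.71°) = 0.1442

0.1442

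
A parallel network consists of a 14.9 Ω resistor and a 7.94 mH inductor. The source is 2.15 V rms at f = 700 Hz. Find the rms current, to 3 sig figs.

157 mA

ω = 2πf = 4398 rad/s
X_L = ωL = 34.9 Ω
Parallel: admittances add. Y = 1/R + 1/(jωL)
Y = (0.0671 − j0.0286) S
|Y| = 0.0730 S → |Z| = 1/|Y| = 13.7 Ω, ∠Z = −∠Y = 23.1°
I = V/|Z| = 2.15/13.7 = 157 mA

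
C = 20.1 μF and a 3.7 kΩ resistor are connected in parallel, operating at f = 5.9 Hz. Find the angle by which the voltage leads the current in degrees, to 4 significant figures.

ω = 2πf = 37.07 rad/s
X_C = 1/(ωC) = 1342 Ω
Parallel: admittances add. Y = 1/R + jωC
Y = (0.0002703 + j0.0007451) S
|Y| = 0.0007926 S → |Z| = 1/|Y| = 1262 Ω, ∠Z = −∠Y = -70.06°

-70.06°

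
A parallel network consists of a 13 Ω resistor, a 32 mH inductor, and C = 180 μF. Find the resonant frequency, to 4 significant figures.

ω₀ = 1/√(LC) = 1/√(0.032 × 0.00018) = 416.7 rad/s
f₀ = ω₀/(2π) = 66.31 Hz

66.31 Hz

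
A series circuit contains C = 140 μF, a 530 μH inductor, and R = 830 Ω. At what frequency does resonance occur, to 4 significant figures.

ω₀ = 1/√(LC) = 1/√(0.00053 × 0.00014) = 3671 rad/s
f₀ = ω₀/(2π) = 584.3 Hz

584.3 Hz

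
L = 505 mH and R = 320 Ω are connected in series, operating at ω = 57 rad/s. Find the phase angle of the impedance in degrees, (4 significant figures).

5.140°

X_L = ωL = 28.79 Ω
Z = 320.0 + j28.79 Ω
|Z| = √(320.0² + 28.79²) = 321.3 Ω
∠Z = arctan(28.79/320.0) = 5.140°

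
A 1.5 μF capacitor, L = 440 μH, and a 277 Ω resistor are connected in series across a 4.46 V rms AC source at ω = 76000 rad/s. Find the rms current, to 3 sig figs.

16.0 mA

X_L = ωL = 33.4 Ω
X_C = 1/(ωC) = 8.77 Ω
Net reactance X = X_L − X_C = 24.7 Ω
Z = 277 + j24.7 Ω
|Z| = √(277² + 24.7²) = 278 Ω
I = V/|Z| = 4.46/278 = 16.0 mA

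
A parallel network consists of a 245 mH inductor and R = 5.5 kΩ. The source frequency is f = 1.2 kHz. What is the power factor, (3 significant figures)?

ω = 2πf = 7540 rad/s
X_L = ωL = 1850 Ω
Parallel: admittances add. Y = 1/R + 1/(jωL)
Y = (0.000182 − j0.000541) S
|Y| = 0.000571 S → |Z| = 1/|Y| = 1750 Ω, ∠Z = −∠Y = 71.4°
cos φ = cos(71.4°) = 0.318

0.318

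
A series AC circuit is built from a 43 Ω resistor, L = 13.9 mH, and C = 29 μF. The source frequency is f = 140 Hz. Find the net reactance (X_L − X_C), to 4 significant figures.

-26.97 Ω

ω = 2πf = 879.6 rad/s
X_L = ωL = 12.23 Ω
X_C = 1/(ωC) = 39.20 Ω
X = 12.23 − 39.20 = -26.97 Ω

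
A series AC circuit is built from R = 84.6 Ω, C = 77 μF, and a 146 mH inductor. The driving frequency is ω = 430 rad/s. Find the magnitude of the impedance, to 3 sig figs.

90.7 Ω

X_L = ωL = 62.8 Ω
X_C = 1/(ωC) = 30.2 Ω
Net reactance X = X_L − X_C = 32.6 Ω
Z = 84.6 + j32.6 Ω
|Z| = √(84.6² + 32.6²) = 90.7 Ω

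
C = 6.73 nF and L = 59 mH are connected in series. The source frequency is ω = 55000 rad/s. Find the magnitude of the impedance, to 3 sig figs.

X_L = ωL = 3240 Ω
X_C = 1/(ωC) = 2700 Ω
Net reactance X = X_L − X_C = 543 Ω
Z = j543 Ω
|Z| = √(0² + 543²) = 543 Ω

543 Ω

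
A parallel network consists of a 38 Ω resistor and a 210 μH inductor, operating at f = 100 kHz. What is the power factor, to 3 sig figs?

0.961

ω = 2πf = 628300 rad/s
X_L = ωL = 132 Ω
Parallel: admittances add. Y = 1/R + 1/(jωL)
Y = (0.0263 − j0.00758) S
|Y| = 0.0274 S → |Z| = 1/|Y| = 36.5 Ω, ∠Z = −∠Y = 16.1°
cos φ = cos(16.1°) = 0.961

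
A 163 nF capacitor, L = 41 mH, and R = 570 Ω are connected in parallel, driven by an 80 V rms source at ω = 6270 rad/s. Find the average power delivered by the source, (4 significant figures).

X_L = ωL = 257.1 Ω
X_C = 1/(ωC) = 978.5 Ω
Parallel: admittances add. Y = 1/R + 1/(jωL) + jωC
Y = (0.001754 − j0.002868) S
|Y| = 0.003362 S → |Z| = 1/|Y| = 297.4 Ω, ∠Z = −∠Y = 58.55°
I = V/|Z| = 269.0 mA
P = VI cos φ = 80 × 0.2690 × cos(58.55°) = 11.23 W

11.23 W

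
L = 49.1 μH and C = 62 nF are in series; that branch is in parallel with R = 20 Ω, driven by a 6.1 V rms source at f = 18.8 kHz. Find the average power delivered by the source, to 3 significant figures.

1.86 W

ω = 2πf = 118100 rad/s
X_L = ωL = 5.80 Ω
X_C = 1/(ωC) = 137 Ω
Branch 1: Z₁ = R = 20.0 Ω
Branch 2 (series LC): Z₂ = j(X_L − X_C) = −j131 Ω
Parallel: Z = Z₁Z₂/(Z₁+Z₂), |Z| = 19.8 Ω, ∠Z = -8.70°
I = V/|Z| = 309 mA
P = VI cos φ = 6.1 × 0.309 × cos(-8.70°) = 1.86 W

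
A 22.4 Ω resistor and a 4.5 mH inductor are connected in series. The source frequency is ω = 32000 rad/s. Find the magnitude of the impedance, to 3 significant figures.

X_L = ωL = 144 Ω
Z = 22.4 + j144 Ω
|Z| = √(22.4² + 144²) = 146 Ω

146 Ω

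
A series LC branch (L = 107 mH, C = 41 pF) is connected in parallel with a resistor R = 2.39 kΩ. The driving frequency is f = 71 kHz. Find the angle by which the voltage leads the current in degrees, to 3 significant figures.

-19.0°

ω = 2πf = 446100 rad/s
X_L = ωL = 47700 Ω
X_C = 1/(ωC) = 54700 Ω
Branch 1: Z₁ = R = 2390 Ω
Branch 2 (series LC): Z₂ = j(X_L − X_C) = −j6940 Ω
Parallel: Z = Z₁Z₂/(Z₁+Z₂), |Z| = 2260 Ω, ∠Z = -19.0°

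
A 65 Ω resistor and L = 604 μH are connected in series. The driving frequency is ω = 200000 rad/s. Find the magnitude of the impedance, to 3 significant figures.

X_L = ωL = 121 Ω
Z = 65.0 + j121 Ω
|Z| = √(65.0² + 121²) = 137 Ω

137 Ω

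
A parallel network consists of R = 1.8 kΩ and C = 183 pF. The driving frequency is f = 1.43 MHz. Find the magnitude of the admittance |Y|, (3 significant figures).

ω = 2πf = 8.985e+06 rad/s
X_C = 1/(ωC) = 608 Ω
Parallel: admittances add. Y = 1/R + jωC
Y = (0.000556 + j0.00164) S
|Y| = 0.00174 S → |Z| = 1/|Y| = 576 Ω, ∠Z = −∠Y = -71.3°

1.74 mS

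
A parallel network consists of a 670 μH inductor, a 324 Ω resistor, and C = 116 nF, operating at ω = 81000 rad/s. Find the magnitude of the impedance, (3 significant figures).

X_L = ωL = 54.3 Ω
X_C = 1/(ωC) = 106 Ω
Parallel: admittances add. Y = 1/R + 1/(jωL) + jωC
Y = (0.00309 − j0.00903) S
|Y| = 0.00954 S → |Z| = 1/|Y| = 105 Ω, ∠Z = −∠Y = 71.1°

105 Ω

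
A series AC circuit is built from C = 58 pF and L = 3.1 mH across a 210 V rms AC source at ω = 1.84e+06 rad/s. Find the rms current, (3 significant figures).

57.3 mA

X_L = ωL = 5700 Ω
X_C = 1/(ωC) = 9370 Ω
Net reactance X = X_L − X_C = -3670 Ω
Z = − j3670 Ω
|Z| = √(0² + 3670²) = 3670 Ω
I = V/|Z| = 210/3670 = 57.3 mA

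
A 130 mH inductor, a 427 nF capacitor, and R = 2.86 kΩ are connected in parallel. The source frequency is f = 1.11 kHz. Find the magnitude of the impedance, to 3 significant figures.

524 Ω

ω = 2πf = 6974 rad/s
X_L = ωL = 907 Ω
X_C = 1/(ωC) = 336 Ω
Parallel: admittances add. Y = 1/R + 1/(jωL) + jωC
Y = (0.000350 + j0.00188) S
|Y| = 0.00191 S → |Z| = 1/|Y| = 524 Ω, ∠Z = −∠Y = -79.4°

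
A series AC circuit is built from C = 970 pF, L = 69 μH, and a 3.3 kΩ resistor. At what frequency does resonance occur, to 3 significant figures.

ω₀ = 1/√(LC) = 1/√(6.9e-05 × 9.7e-10) = 3.865e+06 rad/s
f₀ = ω₀/(2π) = 615 kHz

615 kHz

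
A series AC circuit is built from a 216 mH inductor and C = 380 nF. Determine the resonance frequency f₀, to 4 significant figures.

555.5 Hz

ω₀ = 1/√(LC) = 1/√(0.216 × 3.8e-07) = 3490 rad/s
f₀ = ω₀/(2π) = 555.5 Hz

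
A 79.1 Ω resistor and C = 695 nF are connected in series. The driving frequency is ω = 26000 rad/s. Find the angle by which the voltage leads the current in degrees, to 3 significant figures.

-35.0°

X_C = 1/(ωC) = 55.3 Ω
Z = 79.1 − j55.3 Ω
|Z| = √(79.1² + 55.3²) = 96.5 Ω
∠Z = arctan(-55.3/79.1) = -35.0°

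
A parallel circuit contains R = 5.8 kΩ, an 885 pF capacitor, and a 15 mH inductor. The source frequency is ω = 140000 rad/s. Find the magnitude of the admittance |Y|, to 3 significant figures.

X_L = ωL = 2100 Ω
X_C = 1/(ωC) = 8070 Ω
Parallel: admittances add. Y = 1/R + 1/(jωL) + jωC
Y = (0.000172 − j0.000352) S
|Y| = 0.000392 S → |Z| = 1/|Y| = 2550 Ω, ∠Z = −∠Y = 63.9°

392 μS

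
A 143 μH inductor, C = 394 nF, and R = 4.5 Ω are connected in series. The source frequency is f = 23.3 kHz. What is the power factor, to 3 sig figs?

ω = 2πf = 146400 rad/s
X_L = ωL = 20.9 Ω
X_C = 1/(ωC) = 17.3 Ω
Net reactance X = X_L − X_C = 3.60 Ω
Z = 4.50 + j3.60 Ω
|Z| = √(4.50² + 3.60²) = 5.76 Ω
∠Z = arctan(3.60/4.50) = 38.6°
cos φ = cos(38.6°) = 0.781

0.781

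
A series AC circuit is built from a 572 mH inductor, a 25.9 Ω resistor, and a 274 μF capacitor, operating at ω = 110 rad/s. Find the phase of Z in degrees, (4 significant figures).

X_L = ωL = 62.92 Ω
X_C = 1/(ωC) = 33.18 Ω
Net reactance X = X_L − X_C = 29.74 Ω
Z = 25.90 + j29.74 Ω
|Z| = √(25.90² + 29.74²) = 39.44 Ω
∠Z = arctan(29.74/25.90) = 48.95°

48.95°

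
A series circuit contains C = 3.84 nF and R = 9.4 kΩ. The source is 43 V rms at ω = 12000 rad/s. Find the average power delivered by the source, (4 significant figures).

X_C = 1/(ωC) = 21700 Ω
Z = 9400 − j21700 Ω
|Z| = √(9400² + 21700²) = 23650 Ω
∠Z = arctan(-21700/9400) = -66.58°
I = V/|Z| = 1.818 mA
P = VI cos φ = 43 × 0.001818 × cos(-66.58°) = 31.08 mW

31.08 mW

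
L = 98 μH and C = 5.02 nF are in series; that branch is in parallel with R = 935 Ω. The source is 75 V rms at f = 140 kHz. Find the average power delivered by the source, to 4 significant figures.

6.016 W

ω = 2πf = 879600 rad/s
X_L = ωL = 86.21 Ω
X_C = 1/(ωC) = 226.5 Ω
Branch 1: Z₁ = R = 935.0 Ω
Branch 2 (series LC): Z₂ = j(X_L − X_C) = −j140.3 Ω
Parallel: Z = Z₁Z₂/(Z₁+Z₂), |Z| = 138.7 Ω, ∠Z = -81.47°
I = V/|Z| = 540.7 mA
P = VI cos φ = 75 × 0.5407 × cos(-81.47°) = 6.016 W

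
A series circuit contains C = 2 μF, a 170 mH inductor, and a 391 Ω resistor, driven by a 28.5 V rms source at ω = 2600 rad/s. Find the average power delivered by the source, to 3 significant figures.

X_L = ωL = 442 Ω
X_C = 1/(ωC) = 192 Ω
Net reactance X = X_L − X_C = 250 Ω
Z = 391 + j250 Ω
|Z| = √(391² + 250²) = 464 Ω
∠Z = arctan(250/391) = 32.6°
I = V/|Z| = 61.4 mA
P = VI cos φ = 28.5 × 0.0614 × cos(32.6°) = 1.48 W

1.48 W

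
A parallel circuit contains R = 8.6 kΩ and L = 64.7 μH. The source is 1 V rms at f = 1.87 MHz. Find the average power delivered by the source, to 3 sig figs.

ω = 2πf = 1.175e+07 rad/s
X_L = ωL = 760 Ω
Parallel: admittances add. Y = 1/R + 1/(jωL)
Y = (0.000116 − j0.00132) S
|Y| = 0.00132 S → |Z| = 1/|Y| = 757 Ω, ∠Z = −∠Y = 84.9°
I = V/|Z| = 1.32 mA
P = VI cos φ = 1 × 0.00132 × cos(84.9°) = 116 μW

116 μW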